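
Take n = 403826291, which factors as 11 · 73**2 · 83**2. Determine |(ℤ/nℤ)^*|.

357723360

φ(11) = 11 − 1 = 10.
φ(73^2) = 73^2 − 73^1 = 5329 − 73 = 5256.
φ(83^2) = 83^1·(83−1) = 83·82 = 6806.
Since φ is multiplicative, φ(403826291) = 10 · 5256 · 6806 = 357723360.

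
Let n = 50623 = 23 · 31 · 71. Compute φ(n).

φ(23) = 23 − 1 = 22.
φ(31) = 31 − 1 = 30.
φ(71) = 71 − 1 = 70.
Multiply: 22 · 30 · 70 = 46200.

46200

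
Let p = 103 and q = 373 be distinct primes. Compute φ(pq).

φ(n) = (p − 1)(q − 1) = (103−1)(373−1) = 102·372 = 37944.

37944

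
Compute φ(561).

Prime factorization: 561 = 3 · 11 · 17.
φ(561) = 561 · (1 − 1/3) · (1 − 1/11) · (1 − 1/17)
       = 561 · 320/561 = 320.

320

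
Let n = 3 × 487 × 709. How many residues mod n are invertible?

688176

φ(3) = 3 − 1 = 2.
φ(487) = 487 − 1 = 486.
φ(709) = 709 − 1 = 708.
Since φ is multiplicative, φ(1035849) = 2 · 486 · 708 = 688176.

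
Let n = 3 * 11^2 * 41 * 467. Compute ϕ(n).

φ(3) = 3 − 1 = 2.
φ(11^2) = 11^1·(11−1) = 11·10 = 110.
φ(41) = 41 − 1 = 40.
φ(467) = 467 − 1 = 466.
Multiply: 2 · 110 · 40 · 466 = 4100800.

4100800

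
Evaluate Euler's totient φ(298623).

168480

First factor: 298623 = 3 × 13^2 × 19 × 31.
φ(3) = 3 − 1 = 2.
φ(13^2) = 13^1·(13−1) = 13·12 = 156.
φ(19) = 19 − 1 = 18.
φ(31) = 31 − 1 = 30.
Multiply: 2 · 156 · 18 · 30 = 168480.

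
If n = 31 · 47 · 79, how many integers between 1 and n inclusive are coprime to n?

φ(31) = 31 − 1 = 30.
φ(47) = 47 − 1 = 46.
φ(79) = 79 − 1 = 78.
Multiply: 30 · 46 · 78 = 107640.

107640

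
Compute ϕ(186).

First factor: 186 = 2 × 3 × 31.
φ(186) = 186 · (1 − 1/2) · (1 − 1/3) · (1 − 1/31)
       = 186 · 60/186 = 60.

60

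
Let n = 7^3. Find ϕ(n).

294

φ(7^3) = 7^3 − 7^2 = 343 − 49 = 294.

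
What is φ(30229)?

27216

Factor 30229: 30229 = 19 · 37 · 43.
φ(19) = 19 − 1 = 18.
φ(37) = 37 − 1 = 36.
φ(43) = 43 − 1 = 42.
Multiply: 18 · 36 · 42 = 27216.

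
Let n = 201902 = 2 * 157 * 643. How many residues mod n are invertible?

100152

φ(201902) = 201902 · (1 − 1/2) · (1 − 1/157) · (1 − 1/643)
       = 201902 · 100152/201902 = 100152.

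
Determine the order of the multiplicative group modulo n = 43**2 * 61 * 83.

φ(9361487) = 9361487 · (1 − 1/43) · (1 − 1/61) · (1 − 1/83)
       = 9361487 · 206640/217709 = 8885520.

8885520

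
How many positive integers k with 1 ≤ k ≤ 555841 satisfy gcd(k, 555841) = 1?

446160

555841 = 11 × 13^3 × 23.
φ(555841) = 555841 · (1 − 1/11) · (1 − 1/13) · (1 − 1/23)
       = 555841 · 2640/3289 = 446160.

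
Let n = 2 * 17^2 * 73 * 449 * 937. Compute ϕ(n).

φ(17751564322) = 17751564322 · (1 − 1/2) · (1 − 1/17) · (1 − 1/73) · (1 − 1/449) · (1 − 1/937)
       = 17751564322 · 483065856/1044209666 = 8212119552.

8212119552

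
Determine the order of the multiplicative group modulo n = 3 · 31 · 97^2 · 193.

107274240

φ(3) = 3 − 1 = 2.
φ(31) = 31 − 1 = 30.
φ(97^2) = 97^1·(97−1) = 97·96 = 9312.
φ(193) = 193 − 1 = 192.
Multiply: 2 · 30 · 9312 · 192 = 107274240.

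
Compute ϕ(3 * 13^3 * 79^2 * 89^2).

φ(3) = 3 − 1 = 2.
φ(13^3) = 13^3 − 13^2 = 2197 − 169 = 2028.
φ(79^2) = 79^2 − 79^1 = 6241 − 79 = 6162.
φ(89^2) = 89^2 − 89^1 = 7921 − 89 = 7832.
Multiply: 2 · 2028 · 6162 · 7832 = 195745739904.

195745739904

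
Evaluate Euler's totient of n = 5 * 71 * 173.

48160

φ(5) = 5 − 1 = 4.
φ(71) = 71 − 1 = 70.
φ(173) = 173 − 1 = 172.
Since φ is multiplicative, φ(61415) = 4 · 70 · 172 = 48160.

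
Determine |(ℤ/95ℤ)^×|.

72

95 = 5 * 19.
φ(95) = 95 · (1 − 1/5) · (1 − 1/19)
       = 95 · 72/95 = 72.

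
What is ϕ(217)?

180

First factor: 217 = 7 · 31.
φ(217) = 217 · (1 − 1/7) · (1 − 1/31)
       = 217 · 180/217 = 180.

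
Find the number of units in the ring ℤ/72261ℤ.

72261 = 3**2 · 7 · 31 · 37.
φ(72261) = 72261 · (1 − 1/3) · (1 − 1/7) · (1 − 1/31) · (1 − 1/37)
       = 72261 · 12960/24087 = 38880.

38880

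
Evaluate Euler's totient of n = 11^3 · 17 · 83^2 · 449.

φ(69988953947) = 69988953947 · (1 − 1/11) · (1 − 1/17) · (1 − 1/83) · (1 − 1/449)
       = 69988953947 · 5877760/6968929 = 59030343680.

59030343680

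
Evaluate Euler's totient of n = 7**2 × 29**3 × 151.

148352400

φ(7^2) = 7^2 − 7^1 = 49 − 7 = 42.
φ(29^3) = 29^3 − 29^2 = 24389 − 841 = 23548.
φ(151) = 151 − 1 = 150.
Multiply: 42 · 23548 · 150 = 148352400.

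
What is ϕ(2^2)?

2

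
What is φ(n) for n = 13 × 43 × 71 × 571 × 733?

14720227200

φ(16611553127) = 16611553127 · (1 − 1/13) · (1 − 1/43) · (1 − 1/71) · (1 − 1/571) · (1 − 1/733)
       = 16611553127 · 14720227200/16611553127 = 14720227200.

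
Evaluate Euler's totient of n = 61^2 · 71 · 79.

19983600

φ(61^2) = 61^1·(61−1) = 61·60 = 3660.
φ(71) = 71 − 1 = 70.
φ(79) = 79 − 1 = 78.
φ(20871089) = 3660 × 70 × 78 = 19983600.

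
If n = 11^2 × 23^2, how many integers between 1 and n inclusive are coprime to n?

55660

φ(64009) = 64009 · (1 − 1/11) · (1 − 1/23)
       = 64009 · 220/253 = 55660.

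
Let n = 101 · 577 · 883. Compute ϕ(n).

φ(101) = 101 − 1 = 100.
φ(577) = 577 − 1 = 576.
φ(883) = 883 − 1 = 882.
Multiply: 100 · 576 · 882 = 50803200.

50803200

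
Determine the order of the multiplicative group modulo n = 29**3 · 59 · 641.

φ(29^3) = 29^2·(29−1) = 841·28 = 23548.
φ(59) = 59 − 1 = 58.
φ(641) = 641 − 1 = 640.
Since φ is multiplicative, φ(922367591) = 23548 · 58 · 640 = 874101760.

874101760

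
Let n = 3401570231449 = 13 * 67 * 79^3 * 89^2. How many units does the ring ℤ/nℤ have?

φ(3401570231449) = 3401570231449 · (1 − 1/13) · (1 − 1/67) · (1 − 1/79) · (1 − 1/89)
       = 3401570231449 · 5436288/6124001 = 3019580733312.

3019580733312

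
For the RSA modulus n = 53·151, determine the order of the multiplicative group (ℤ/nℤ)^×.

φ(8003) = 8003 · (1 − 1/53) · (1 − 1/151)
       = 8003 · 7800/8003 = 7800.

7800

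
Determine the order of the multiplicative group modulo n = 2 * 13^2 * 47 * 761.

φ(2) = 2 − 1 = 1.
φ(13^2) = 13^1·(13−1) = 13·12 = 156.
φ(47) = 47 − 1 = 46.
φ(761) = 761 − 1 = 760.
Multiply: 1 · 156 · 46 · 760 = 5453760.

5453760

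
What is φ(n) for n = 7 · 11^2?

660

φ(847) = 847 · (1 − 1/7) · (1 − 1/11)
       = 847 · 60/77 = 660.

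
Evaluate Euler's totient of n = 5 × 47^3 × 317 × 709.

90935587968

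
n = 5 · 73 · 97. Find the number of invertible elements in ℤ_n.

φ(35405) = 35405 · (1 − 1/5) · (1 − 1/73) · (1 − 1/97)
       = 35405 · 27648/35405 = 27648.

27648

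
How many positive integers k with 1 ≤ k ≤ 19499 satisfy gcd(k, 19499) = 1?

17280

First factor: 19499 = 17 * 31 * 37.
φ(17) = 17 − 1 = 16.
φ(31) = 31 − 1 = 30.
φ(37) = 37 − 1 = 36.
φ(19499) = 16 × 30 × 36 = 17280.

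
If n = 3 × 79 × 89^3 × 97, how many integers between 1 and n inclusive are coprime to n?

10438990848

φ(16206532341) = 16206532341 · (1 − 1/3) · (1 − 1/79) · (1 − 1/89) · (1 − 1/97)
       = 16206532341 · 1317888/2046021 = 10438990848.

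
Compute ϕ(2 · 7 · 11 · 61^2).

219600

φ(2) = 2 − 1 = 1.
φ(7) = 7 − 1 = 6.
φ(11) = 11 − 1 = 10.
φ(61^2) = 61^2 − 61^1 = 3721 − 61 = 3660.
Since φ is multiplicative, φ(573034) = 1 · 6 · 10 · 3660 = 219600.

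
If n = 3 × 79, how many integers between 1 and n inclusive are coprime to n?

156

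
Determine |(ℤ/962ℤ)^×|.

432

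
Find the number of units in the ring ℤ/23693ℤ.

21168

Factor 23693: 23693 = 19 · 29 · 43.
φ(19) = 19 − 1 = 18.
φ(29) = 29 − 1 = 28.
φ(43) = 43 − 1 = 42.
Since φ is multiplicative, φ(23693) = 18 · 28 · 42 = 21168.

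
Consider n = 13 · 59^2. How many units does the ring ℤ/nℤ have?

41064

φ(45253) = 45253 · (1 − 1/13) · (1 − 1/59)
       = 45253 · 696/767 = 41064.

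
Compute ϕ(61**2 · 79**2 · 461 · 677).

7013056003200

φ(61^2) = 61^2 − 61^1 = 3721 − 61 = 3660.
φ(79^2) = 79^1·(79−1) = 79·78 = 6162.
φ(461) = 461 − 1 = 460.
φ(677) = 677 − 1 = 676.
Since φ is multiplicative, φ(7247754039817) = 3660 · 6162 · 460 · 676 = 7013056003200.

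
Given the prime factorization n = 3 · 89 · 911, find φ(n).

160160

φ(243237) = 243237 · (1 − 1/3) · (1 − 1/89) · (1 − 1/911)
       = 243237 · 160160/243237 = 160160.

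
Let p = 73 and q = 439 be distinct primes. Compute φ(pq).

31536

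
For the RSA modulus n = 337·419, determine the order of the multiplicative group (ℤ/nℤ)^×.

φ(n) = (p − 1)(q − 1) = (337−1)(419−1) = 336·418 = 140448.

140448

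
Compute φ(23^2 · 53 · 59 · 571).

869874720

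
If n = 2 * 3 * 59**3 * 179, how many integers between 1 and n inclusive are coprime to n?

71875688

φ(2) = 2 − 1 = 1.
φ(3) = 3 − 1 = 2.
φ(59^3) = 59^2·(59−1) = 3481·58 = 201898.
φ(179) = 179 − 1 = 178.
Multiply: 1 · 2 · 201898 · 178 = 71875688.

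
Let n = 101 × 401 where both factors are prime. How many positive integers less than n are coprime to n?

φ(101) = 101 − 1 = 100.
φ(401) = 401 − 1 = 400.
Since φ is multiplicative, φ(40501) = 100 · 400 = 40000.

40000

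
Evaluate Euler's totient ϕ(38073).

Prime factorization: 38073 = 3 · 7^3 · 37.
φ(38073) = 38073 · (1 − 1/3) · (1 − 1/7) · (1 − 1/37)
       = 38073 · 432/777 = 21168.

21168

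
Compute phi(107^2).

φ(11449) = 11449 · (1 − 1/107)
       = 11449 · 106/107 = 11342.

11342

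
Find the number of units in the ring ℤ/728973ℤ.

First factor: 728973 = 3^3 · 7^2 · 19 · 29.
φ(3^3) = 3^2·(3−1) = 9·2 = 18.
φ(7^2) = 7^1·(7−1) = 7·6 = 42.
φ(19) = 19 − 1 = 18.
φ(29) = 29 − 1 = 28.
Multiply: 18 · 42 · 18 · 28 = 381024.

381024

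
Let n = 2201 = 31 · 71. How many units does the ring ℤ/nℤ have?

φ(2201) = 2201 · (1 − 1/31) · (1 − 1/71)
       = 2201 · 2100/2201 = 2100.

2100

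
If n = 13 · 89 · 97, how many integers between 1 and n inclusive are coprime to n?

101376

φ(13) = 13 − 1 = 12.
φ(89) = 89 − 1 = 88.
φ(97) = 97 − 1 = 96.
Since φ is multiplicative, φ(112229) = 12 · 88 · 96 = 101376.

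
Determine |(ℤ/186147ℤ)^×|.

186147 = 3^2 · 13 · 37 · 43.
φ(3^2) = 3^2 − 3^1 = 9 − 3 = 6.
φ(13) = 13 − 1 = 12.
φ(37) = 37 − 1 = 36.
φ(43) = 43 − 1 = 42.
Multiply: 6 · 12 · 36 · 42 = 108864.

108864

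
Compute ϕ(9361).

7920

9361 = 11 · 23 · 37.
φ(9361) = 9361 · (1 − 1/11) · (1 − 1/23) · (1 − 1/37)
       = 9361 · 7920/9361 = 7920.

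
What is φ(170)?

Factor 170: 170 = 2 * 5 * 17.
φ(170) = 170 · (1 − 1/2) · (1 − 1/5) · (1 − 1/17)
       = 170 · 64/170 = 64.

64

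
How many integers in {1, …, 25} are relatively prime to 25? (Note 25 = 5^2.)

20

φ(25) = 25 · (1 − 1/5)
       = 25 · 4/5 = 20.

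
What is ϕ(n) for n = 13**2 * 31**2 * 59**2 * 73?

35745390720

φ(41270238217) = 41270238217 · (1 − 1/13) · (1 − 1/31) · (1 − 1/59) · (1 − 1/73)
       = 41270238217 · 1503360/1735721 = 35745390720.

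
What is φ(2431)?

1920

2431 = 11 * 13 * 17.
φ(11) = 11 − 1 = 10.
φ(13) = 13 − 1 = 12.
φ(17) = 17 − 1 = 16.
Since φ is multiplicative, φ(2431) = 10 · 12 · 16 = 1920.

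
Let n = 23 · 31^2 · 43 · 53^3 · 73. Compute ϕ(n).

9037379070720

φ(10329282331009) = 10329282331009 · (1 − 1/23) · (1 − 1/31) · (1 − 1/43) · (1 − 1/53) · (1 − 1/73)
       = 10329282331009 · 103783680/118619671 = 9037379070720.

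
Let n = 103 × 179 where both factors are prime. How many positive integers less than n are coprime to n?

φ(pq) = (p−1)(q−1) = 102 · 178 = 18156.

18156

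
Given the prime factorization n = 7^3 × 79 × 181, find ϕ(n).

4127760

φ(4904557) = 4904557 · (1 − 1/7) · (1 − 1/79) · (1 − 1/181)
       = 4904557 · 84240/100093 = 4127760.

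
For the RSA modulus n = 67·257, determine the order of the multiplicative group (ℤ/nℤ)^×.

φ(pq) = (p−1)(q−1) = 66 · 256 = 16896.

16896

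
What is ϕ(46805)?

31680

46805 = 5 * 11 * 23 * 37.
φ(46805) = 46805 · (1 − 1/5) · (1 − 1/11) · (1 − 1/23) · (1 − 1/37)
       = 46805 · 31680/46805 = 31680.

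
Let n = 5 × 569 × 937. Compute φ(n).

φ(5) = 5 − 1 = 4.
φ(569) = 569 − 1 = 568.
φ(937) = 937 − 1 = 936.
φ(2665765) = 4 × 568 × 936 = 2126592.

2126592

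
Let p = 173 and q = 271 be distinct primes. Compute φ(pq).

46440

φ(46883) = 46883 · (1 − 1/173) · (1 − 1/271)
       = 46883 · 46440/46883 = 46440.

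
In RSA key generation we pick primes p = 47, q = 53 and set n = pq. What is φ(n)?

2392

For distinct primes, φ(pq) = (p−1)(q−1) = 46 × 52 = 2392.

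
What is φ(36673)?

28080

Prime factorization: 36673 = 7 · 13**2 · 31.
φ(7) = 7 − 1 = 6.
φ(13^2) = 13^2 − 13^1 = 169 − 13 = 156.
φ(31) = 31 − 1 = 30.
Since φ is multiplicative, φ(36673) = 6 · 156 · 30 = 28080.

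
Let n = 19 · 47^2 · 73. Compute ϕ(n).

2801952

φ(19) = 19 − 1 = 18.
φ(47^2) = 47^2 − 47^1 = 2209 − 47 = 2162.
φ(73) = 73 − 1 = 72.
Since φ is multiplicative, φ(3063883) = 18 · 2162 · 72 = 2801952.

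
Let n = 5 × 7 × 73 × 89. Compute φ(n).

φ(227395) = 227395 · (1 − 1/5) · (1 − 1/7) · (1 − 1/73) · (1 − 1/89)
       = 227395 · 152064/227395 = 152064.

152064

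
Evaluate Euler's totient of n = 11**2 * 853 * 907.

φ(11^2) = 11^2 − 11^1 = 121 − 11 = 110.
φ(853) = 853 − 1 = 852.
φ(907) = 907 − 1 = 906.
φ(93614191) = 110 × 852 × 906 = 84910320.

84910320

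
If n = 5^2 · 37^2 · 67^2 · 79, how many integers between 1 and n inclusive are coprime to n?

φ(5^2) = 5^2 − 5^1 = 25 − 5 = 20.
φ(37^2) = 37^2 − 37^1 = 1369 − 37 = 1332.
φ(67^2) = 67^1·(67−1) = 67·66 = 4422.
φ(79) = 79 − 1 = 78.
Multiply: 20 · 1332 · 4422 · 78 = 9188562240.

9188562240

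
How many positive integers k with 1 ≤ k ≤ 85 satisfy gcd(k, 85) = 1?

85 = 5 × 17.
φ(5) = 5 − 1 = 4.
φ(17) = 17 − 1 = 16.
Since φ is multiplicative, φ(85) = 4 · 16 = 64.

64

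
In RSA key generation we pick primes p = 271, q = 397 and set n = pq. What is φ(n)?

For distinct primes, φ(pq) = (p−1)(q−1) = 270 × 396 = 106920.

106920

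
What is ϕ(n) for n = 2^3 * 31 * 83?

φ(2^3) = 2^3 − 2^2 = 8 − 4 = 4.
φ(31) = 31 − 1 = 30.
φ(83) = 83 − 1 = 82.
Since φ is multiplicative, φ(20584) = 4 · 30 · 82 = 9840.

9840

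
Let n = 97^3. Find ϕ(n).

903264

φ(97^3) = 97^2·(97−1) = 9409·96 = 903264.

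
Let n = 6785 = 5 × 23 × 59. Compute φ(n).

5104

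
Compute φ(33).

33 = 3 * 11.
φ(33) = 33 · (1 − 1/3) · (1 − 1/11)
       = 33 · 20/33 = 20.

20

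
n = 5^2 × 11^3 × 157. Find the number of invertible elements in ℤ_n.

φ(5224175) = 5224175 · (1 − 1/5) · (1 − 1/11) · (1 − 1/157)
       = 5224175 · 6240/8635 = 3775200.

3775200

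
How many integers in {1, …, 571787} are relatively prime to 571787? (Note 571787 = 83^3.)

φ(83^3) = 83^3 − 83^2 = 571787 − 6889 = 564898.

564898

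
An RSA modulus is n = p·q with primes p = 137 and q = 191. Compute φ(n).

φ(pq) = (p−1)(q−1) = 136 · 190 = 25840.

25840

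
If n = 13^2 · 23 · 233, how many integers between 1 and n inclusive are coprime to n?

796224

φ(905671) = 905671 · (1 − 1/13) · (1 − 1/23) · (1 − 1/233)
       = 905671 · 61248/69667 = 796224.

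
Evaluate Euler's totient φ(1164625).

726000

Factor 1164625: 1164625 = 5^3 · 7 · 11^3.
φ(1164625) = 1164625 · (1 − 1/5) · (1 − 1/7) · (1 − 1/11)
       = 1164625 · 240/385 = 726000.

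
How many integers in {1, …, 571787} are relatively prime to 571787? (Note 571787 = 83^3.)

φ(83^3) = 83^2·(83−1) = 6889·82 = 564898.

564898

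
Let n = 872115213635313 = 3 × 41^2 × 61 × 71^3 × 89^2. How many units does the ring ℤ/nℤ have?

543891798912000

φ(872115213635313) = 872115213635313 · (1 − 1/3) · (1 − 1/41) · (1 − 1/61) · (1 − 1/71) · (1 − 1/89)
       = 872115213635313 · 29568000/47411457 = 543891798912000.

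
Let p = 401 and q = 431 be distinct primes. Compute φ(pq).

φ(pq) = (p−1)(q−1) = 400 · 430 = 172000.

172000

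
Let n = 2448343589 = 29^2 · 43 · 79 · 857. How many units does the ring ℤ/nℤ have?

2277055872

φ(2448343589) = 2448343589 · (1 − 1/29) · (1 − 1/43) · (1 − 1/79) · (1 − 1/857)
       = 2448343589 · 78519168/84425641 = 2277055872.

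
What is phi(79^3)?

φ(493039) = 493039 · (1 − 1/79)
       = 493039 · 78/79 = 486798.

486798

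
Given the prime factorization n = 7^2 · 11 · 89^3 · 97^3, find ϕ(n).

φ(7^2) = 7^2 − 7^1 = 49 − 7 = 42.
φ(11) = 11 − 1 = 10.
φ(89^3) = 89^3 − 89^2 = 704969 − 7921 = 697048.
φ(97^3) = 97^2·(97−1) = 9409·96 = 903264.
Multiply: 42 · 10 · 697048 · 903264 = 264439713162240.

264439713162240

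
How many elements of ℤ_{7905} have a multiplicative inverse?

Prime factorization: 7905 = 3 · 5 · 17 · 31.
φ(7905) = 7905 · (1 − 1/3) · (1 − 1/5) · (1 − 1/17) · (1 − 1/31)
       = 7905 · 3840/7905 = 3840.

3840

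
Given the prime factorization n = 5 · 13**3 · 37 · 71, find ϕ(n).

φ(5) = 5 − 1 = 4.
φ(13^3) = 13^3 − 13^2 = 2197 − 169 = 2028.
φ(37) = 37 − 1 = 36.
φ(71) = 71 − 1 = 70.
φ(28857595) = 4 × 2028 × 36 × 70 = 20442240.

20442240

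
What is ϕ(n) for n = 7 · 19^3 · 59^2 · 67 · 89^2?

φ(7) = 7 − 1 = 6.
φ(19^3) = 19^3 − 19^2 = 6859 − 361 = 6498.
φ(59^2) = 59^1·(59−1) = 59·58 = 3422.
φ(67) = 67 − 1 = 66.
φ(89^2) = 89^1·(89−1) = 89·88 = 7832.
Since φ is multiplicative, φ(88698787299871) = 6 · 6498 · 3422 · 66 · 7832 = 68964815221632.

68964815221632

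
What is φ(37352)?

37352 = 2^3 · 7 · 23 · 29.
φ(37352) = 37352 · (1 − 1/2) · (1 − 1/7) · (1 − 1/23) · (1 − 1/29)
       = 37352 · 3696/9338 = 14784.

14784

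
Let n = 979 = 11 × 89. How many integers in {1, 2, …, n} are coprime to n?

880

φ(979) = 979 · (1 − 1/11) · (1 − 1/89)
       = 979 · 880/979 = 880.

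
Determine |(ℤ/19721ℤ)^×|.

17280

Prime factorization: 19721 = 13 · 37 · 41.
φ(19721) = 19721 · (1 − 1/13) · (1 − 1/37) · (1 − 1/41)
       = 19721 · 17280/19721 = 17280.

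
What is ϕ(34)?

16

Factor 34: 34 = 2 · 17.
φ(34) = 34 · (1 − 1/2) · (1 − 1/17)
       = 34 · 16/34 = 16.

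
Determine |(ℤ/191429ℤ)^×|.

147840

Factor 191429: 191429 = 7 · 23 · 29 · 41.
φ(7) = 7 − 1 = 6.
φ(23) = 23 − 1 = 22.
φ(29) = 29 − 1 = 28.
φ(41) = 41 − 1 = 40.
Since φ is multiplicative, φ(191429) = 6 · 22 · 28 · 40 = 147840.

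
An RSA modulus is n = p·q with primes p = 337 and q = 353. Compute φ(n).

118272

φ(pq) = (p−1)(q−1) = 336 · 352 = 118272.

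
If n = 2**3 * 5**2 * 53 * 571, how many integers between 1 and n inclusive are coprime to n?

φ(2^3) = 2^3 − 2^2 = 8 − 4 = 4.
φ(5^2) = 5^1·(5−1) = 5·4 = 20.
φ(53) = 53 − 1 = 52.
φ(571) = 571 − 1 = 570.
φ(6052600) = 4 × 20 × 52 × 570 = 2371200.

2371200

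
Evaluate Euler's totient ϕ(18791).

16632

First factor: 18791 = 19 · 23 · 43.
φ(18791) = 18791 · (1 − 1/19) · (1 − 1/23) · (1 − 1/43)
       = 18791 · 16632/18791 = 16632.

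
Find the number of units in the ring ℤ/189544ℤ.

Factor 189544: 189544 = 2**3 × 19 × 29 × 43.
φ(2^3) = 2^2·(2−1) = 4·1 = 4.
φ(19) = 19 − 1 = 18.
φ(29) = 29 − 1 = 28.
φ(43) = 43 − 1 = 42.
φ(189544) = 4 × 18 × 28 × 42 = 84672.

84672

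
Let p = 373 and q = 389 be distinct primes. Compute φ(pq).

144336

φ(n) = (p − 1)(q − 1) = (373−1)(389−1) = 372·388 = 144336.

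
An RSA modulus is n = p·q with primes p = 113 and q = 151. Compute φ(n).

16800

φ(17063) = 17063 · (1 − 1/113) · (1 − 1/151)
       = 17063 · 16800/17063 = 16800.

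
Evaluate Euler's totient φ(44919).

23760

44919 = 3**2 * 7 * 23 * 31.
φ(44919) = 44919 · (1 − 1/3) · (1 − 1/7) · (1 − 1/23) · (1 − 1/31)
       = 44919 · 7920/14973 = 23760.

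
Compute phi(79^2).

6162

φ(79^2) = 79^2 − 79^1 = 6241 − 79 = 6162.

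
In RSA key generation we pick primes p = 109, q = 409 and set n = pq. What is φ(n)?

44064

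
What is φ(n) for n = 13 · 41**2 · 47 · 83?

φ(85248553) = 85248553 · (1 − 1/13) · (1 − 1/41) · (1 − 1/47) · (1 − 1/83)
       = 85248553 · 1810560/2079233 = 74232960.

74232960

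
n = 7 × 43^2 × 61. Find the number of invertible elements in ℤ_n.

650160

φ(789523) = 789523 · (1 − 1/7) · (1 − 1/43) · (1 − 1/61)
       = 789523 · 15120/18361 = 650160.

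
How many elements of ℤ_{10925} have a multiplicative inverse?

Factor 10925: 10925 = 5**2 * 19 * 23.
φ(5^2) = 5^2 − 5^1 = 25 − 5 = 20.
φ(19) = 19 − 1 = 18.
φ(23) = 23 − 1 = 22.
Since φ is multiplicative, φ(10925) = 20 · 18 · 22 = 7920.

7920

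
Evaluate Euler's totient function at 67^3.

296274

φ(67^3) = 67^2·(67−1) = 4489·66 = 296274.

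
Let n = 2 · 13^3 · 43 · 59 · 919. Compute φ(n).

φ(2) = 2 − 1 = 1.
φ(13^3) = 13^3 − 13^2 = 2197 − 169 = 2028.
φ(43) = 43 − 1 = 42.
φ(59) = 59 − 1 = 58.
φ(919) = 919 − 1 = 918.
Multiply: 1 · 2028 · 42 · 58 · 918 = 4535110944.

4535110944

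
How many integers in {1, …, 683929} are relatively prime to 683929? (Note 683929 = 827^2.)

683102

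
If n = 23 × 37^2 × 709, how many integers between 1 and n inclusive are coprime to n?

20747232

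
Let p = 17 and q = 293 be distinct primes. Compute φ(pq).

φ(17) = 17 − 1 = 16.
φ(293) = 293 − 1 = 292.
Since φ is multiplicative, φ(4981) = 16 · 292 = 4672.

4672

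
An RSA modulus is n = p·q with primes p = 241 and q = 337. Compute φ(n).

80640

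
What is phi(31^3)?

φ(31^3) = 31^2·(31−1) = 961·30 = 28830.

28830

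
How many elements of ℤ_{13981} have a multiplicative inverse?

12000

Prime factorization: 13981 = 11 * 31 * 41.
φ(11) = 11 − 1 = 10.
φ(31) = 31 − 1 = 30.
φ(41) = 41 − 1 = 40.
Multiply: 10 · 30 · 40 = 12000.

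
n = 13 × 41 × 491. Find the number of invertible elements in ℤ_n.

φ(261703) = 261703 · (1 − 1/13) · (1 − 1/41) · (1 − 1/491)
       = 261703 · 235200/261703 = 235200.

235200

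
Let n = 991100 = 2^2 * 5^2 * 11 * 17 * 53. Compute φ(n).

332800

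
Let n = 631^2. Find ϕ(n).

φ(631^2) = 631^1·(631−1) = 631·630 = 397530.

397530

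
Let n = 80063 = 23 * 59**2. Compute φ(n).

75284

φ(23) = 23 − 1 = 22.
φ(59^2) = 59^1·(59−1) = 59·58 = 3422.
Since φ is multiplicative, φ(80063) = 22 · 3422 = 75284.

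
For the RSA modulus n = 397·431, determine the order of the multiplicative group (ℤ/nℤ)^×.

For distinct primes, φ(pq) = (p−1)(q−1) = 396 × 430 = 170280.

170280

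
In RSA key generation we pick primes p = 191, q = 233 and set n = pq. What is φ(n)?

For distinct primes, φ(pq) = (p−1)(q−1) = 190 × 232 = 44080.

44080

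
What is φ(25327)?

22680

Factor 25327: 25327 = 19 · 31 · 43.
φ(25327) = 25327 · (1 − 1/19) · (1 − 1/31) · (1 − 1/43)
       = 25327 · 22680/25327 = 22680.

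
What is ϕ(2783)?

2420

2783 = 11^2 * 23.
φ(11^2) = 11^2 − 11^1 = 121 − 11 = 110.
φ(23) = 23 − 1 = 22.
Since φ is multiplicative, φ(2783) = 110 · 22 = 2420.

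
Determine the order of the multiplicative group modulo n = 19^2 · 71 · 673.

φ(17249663) = 17249663 · (1 − 1/19) · (1 − 1/71) · (1 − 1/673)
       = 17249663 · 846720/907877 = 16087680.

16087680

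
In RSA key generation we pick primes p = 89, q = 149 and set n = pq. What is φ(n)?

φ(n) = (p − 1)(q − 1) = (89−1)(149−1) = 88·148 = 13024.

13024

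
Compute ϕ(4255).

3168

Prime factorization: 4255 = 5 * 23 * 37.
φ(4255) = 4255 · (1 − 1/5) · (1 − 1/23) · (1 − 1/37)
       = 4255 · 3168/4255 = 3168.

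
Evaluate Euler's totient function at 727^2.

φ(528529) = 528529 · (1 − 1/727)
       = 528529 · 726/727 = 527802.

527802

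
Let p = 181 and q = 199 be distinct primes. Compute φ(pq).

35640

φ(pq) = (p−1)(q−1) = 180 · 198 = 35640.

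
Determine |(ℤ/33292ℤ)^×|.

13440

Prime factorization: 33292 = 2^2 × 7 × 29 × 41.
φ(33292) = 33292 · (1 − 1/2) · (1 − 1/7) · (1 − 1/29) · (1 − 1/41)
       = 33292 · 6720/16646 = 13440.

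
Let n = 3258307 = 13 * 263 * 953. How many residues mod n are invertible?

φ(3258307) = 3258307 · (1 − 1/13) · (1 − 1/263) · (1 − 1/953)
       = 3258307 · 2993088/3258307 = 2993088.

2993088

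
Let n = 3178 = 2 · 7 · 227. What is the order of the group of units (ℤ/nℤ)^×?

φ(2) = 2 − 1 = 1.
φ(7) = 7 − 1 = 6.
φ(227) = 227 − 1 = 226.
Since φ is multiplicative, φ(3178) = 1 · 6 · 226 = 1356.

1356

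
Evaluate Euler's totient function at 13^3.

φ(13^3) = 13^2·(13−1) = 169·12 = 2028.

2028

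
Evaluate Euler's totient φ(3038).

Factor 3038: 3038 = 2 * 7**2 * 31.
φ(3038) = 3038 · (1 − 1/2) · (1 − 1/7) · (1 − 1/31)
       = 3038 · 180/434 = 1260.

1260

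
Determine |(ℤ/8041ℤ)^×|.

6720

Factor 8041: 8041 = 11 * 17 * 43.
φ(8041) = 8041 · (1 − 1/11) · (1 − 1/17) · (1 − 1/43)
       = 8041 · 6720/8041 = 6720.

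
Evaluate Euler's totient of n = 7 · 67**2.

26532

φ(7) = 7 − 1 = 6.
φ(67^2) = 67^1·(67−1) = 67·66 = 4422.
φ(31423) = 6 × 4422 = 26532.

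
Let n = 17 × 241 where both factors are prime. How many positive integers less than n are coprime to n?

φ(pq) = (p−1)(q−1) = 16 · 240 = 3840.

3840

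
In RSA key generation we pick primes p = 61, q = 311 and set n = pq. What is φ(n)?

18600

φ(n) = (p − 1)(q − 1) = (61−1)(311−1) = 60·310 = 18600.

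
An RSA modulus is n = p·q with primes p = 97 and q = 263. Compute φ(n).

φ(97) = 97 − 1 = 96.
φ(263) = 263 − 1 = 262.
Since φ is multiplicative, φ(25511) = 96 · 262 = 25152.

25152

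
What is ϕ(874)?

Prime factorization: 874 = 2 · 19 · 23.
φ(874) = 874 · (1 − 1/2) · (1 − 1/19) · (1 − 1/23)
       = 874 · 396/874 = 396.

396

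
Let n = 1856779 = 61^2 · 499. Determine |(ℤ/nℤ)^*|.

1822680

φ(61^2) = 61^2 − 61^1 = 3721 − 61 = 3660.
φ(499) = 499 − 1 = 498.
φ(1856779) = 3660 × 498 = 1822680.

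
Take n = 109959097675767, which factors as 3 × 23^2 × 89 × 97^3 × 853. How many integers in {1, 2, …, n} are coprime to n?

68535799123968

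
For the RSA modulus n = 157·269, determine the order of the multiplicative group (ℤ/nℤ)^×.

41808

φ(pq) = (p−1)(q−1) = 156 · 268 = 41808.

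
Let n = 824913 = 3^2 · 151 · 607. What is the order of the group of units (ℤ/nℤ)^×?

φ(3^2) = 3^2 − 3^1 = 9 − 3 = 6.
φ(151) = 151 − 1 = 150.
φ(607) = 607 − 1 = 606.
Since φ is multiplicative, φ(824913) = 6 · 150 · 606 = 545400.

545400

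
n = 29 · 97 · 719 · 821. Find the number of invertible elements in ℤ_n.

1582586880

φ(29) = 29 − 1 = 28.
φ(97) = 97 − 1 = 96.
φ(719) = 719 − 1 = 718.
φ(821) = 821 − 1 = 820.
Multiply: 28 · 96 · 718 · 820 = 1582586880.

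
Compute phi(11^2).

φ(121) = 121 · (1 − 1/11)
       = 121 · 10/11 = 110.

110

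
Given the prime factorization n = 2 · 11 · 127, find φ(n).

1260

φ(2794) = 2794 · (1 − 1/2) · (1 − 1/11) · (1 − 1/127)
       = 2794 · 1260/2794 = 1260.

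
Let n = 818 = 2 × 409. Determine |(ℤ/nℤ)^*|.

408

φ(2) = 2 − 1 = 1.
φ(409) = 409 − 1 = 408.
Since φ is multiplicative, φ(818) = 1 · 408 = 408.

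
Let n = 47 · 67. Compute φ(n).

3036

φ(3149) = 3149 · (1 − 1/47) · (1 − 1/67)
       = 3149 · 3036/3149 = 3036.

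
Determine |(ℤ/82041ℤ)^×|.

49280

Factor 82041: 82041 = 3 · 23 · 29 · 41.
φ(82041) = 82041 · (1 − 1/3) · (1 − 1/23) · (1 − 1/29) · (1 − 1/41)
       = 82041 · 49280/82041 = 49280.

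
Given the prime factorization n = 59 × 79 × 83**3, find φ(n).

φ(59) = 59 − 1 = 58.
φ(79) = 79 − 1 = 78.
φ(83^3) = 83^2·(83−1) = 6889·82 = 564898.
φ(2665099207) = 58 × 78 × 564898 = 2555598552.

2555598552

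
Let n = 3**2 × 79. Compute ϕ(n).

φ(711) = 711 · (1 − 1/3) · (1 − 1/79)
       = 711 · 156/237 = 468.

468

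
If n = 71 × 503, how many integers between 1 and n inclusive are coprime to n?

φ(71) = 71 − 1 = 70.
φ(503) = 503 − 1 = 502.
Since φ is multiplicative, φ(35713) = 70 · 502 = 35140.

35140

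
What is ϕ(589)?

First factor: 589 = 19 · 31.
φ(589) = 589 · (1 − 1/19) · (1 − 1/31)
       = 589 · 540/589 = 540.

540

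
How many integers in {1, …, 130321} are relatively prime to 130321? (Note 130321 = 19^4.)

123462

φ(19^4) = 19^3·(19−1) = 6859·18 = 123462.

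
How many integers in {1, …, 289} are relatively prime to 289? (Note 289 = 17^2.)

272

φ(289) = 289 · (1 − 1/17)
       = 289 · 16/17 = 272.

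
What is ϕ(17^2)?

φ(289) = 289 · (1 − 1/17)
       = 289 · 16/17 = 272.

272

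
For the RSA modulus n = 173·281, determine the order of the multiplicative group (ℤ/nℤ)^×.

48160

φ(173) = 173 − 1 = 172.
φ(281) = 281 − 1 = 280.
Multiply: 172 · 280 = 48160.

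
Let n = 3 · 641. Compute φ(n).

φ(3) = 3 − 1 = 2.
φ(641) = 641 − 1 = 640.
φ(1923) = 2 × 640 = 1280.

1280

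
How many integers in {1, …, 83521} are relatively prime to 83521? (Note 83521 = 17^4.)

78608

φ(83521) = 83521 · (1 − 1/17)
       = 83521 · 16/17 = 78608.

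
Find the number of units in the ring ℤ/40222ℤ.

Prime factorization: 40222 = 2 * 7 * 13**2 * 17.
φ(40222) = 40222 · (1 − 1/2) · (1 − 1/7) · (1 − 1/13) · (1 − 1/17)
       = 40222 · 1152/3094 = 14976.

14976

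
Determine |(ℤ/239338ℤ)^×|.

101640

239338 = 2 · 11^2 · 23 · 43.
φ(239338) = 239338 · (1 − 1/2) · (1 − 1/11) · (1 − 1/23) · (1 − 1/43)
       = 239338 · 9240/21758 = 101640.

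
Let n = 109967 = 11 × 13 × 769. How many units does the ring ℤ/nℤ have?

φ(109967) = 109967 · (1 − 1/11) · (1 − 1/13) · (1 − 1/769)
       = 109967 · 92160/109967 = 92160.

92160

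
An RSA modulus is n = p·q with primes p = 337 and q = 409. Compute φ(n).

137088

For distinct primes, φ(pq) = (p−1)(q−1) = 336 × 408 = 137088.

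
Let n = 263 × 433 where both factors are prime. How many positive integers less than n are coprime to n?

113184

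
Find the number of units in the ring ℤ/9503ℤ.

8064

Factor 9503: 9503 = 13 · 17 · 43.
φ(9503) = 9503 · (1 − 1/13) · (1 − 1/17) · (1 − 1/43)
       = 9503 · 8064/9503 = 8064.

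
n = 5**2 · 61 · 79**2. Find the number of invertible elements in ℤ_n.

φ(9517525) = 9517525 · (1 − 1/5) · (1 − 1/61) · (1 − 1/79)
       = 9517525 · 18720/24095 = 7394400.

7394400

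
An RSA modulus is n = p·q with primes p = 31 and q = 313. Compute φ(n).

9360

φ(n) = (p − 1)(q − 1) = (31−1)(313−1) = 30·312 = 9360.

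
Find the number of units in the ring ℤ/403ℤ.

Prime factorization: 403 = 13 * 31.
φ(403) = 403 · (1 − 1/13) · (1 − 1/31)
       = 403 · 360/403 = 360.

360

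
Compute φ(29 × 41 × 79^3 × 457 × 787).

195413335004160

φ(29) = 29 − 1 = 28.
φ(41) = 41 − 1 = 40.
φ(79^3) = 79^2·(79−1) = 6241·78 = 486798.
φ(457) = 457 − 1 = 456.
φ(787) = 787 − 1 = 786.
φ(210840511390489) = 28 × 40 × 486798 × 456 × 786 = 195413335004160.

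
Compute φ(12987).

7776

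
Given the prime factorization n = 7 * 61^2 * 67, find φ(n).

1449360

φ(1745149) = 1745149 · (1 − 1/7) · (1 − 1/61) · (1 − 1/67)
       = 1745149 · 23760/28609 = 1449360.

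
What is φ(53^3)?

φ(53^3) = 53^2·(53−1) = 2809·52 = 146068.

146068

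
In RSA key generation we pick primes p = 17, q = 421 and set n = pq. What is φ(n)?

6720

φ(7157) = 7157 · (1 − 1/17) · (1 − 1/421)
       = 7157 · 6720/7157 = 6720.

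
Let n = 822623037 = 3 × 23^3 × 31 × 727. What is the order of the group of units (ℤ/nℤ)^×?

φ(822623037) = 822623037 · (1 − 1/3) · (1 − 1/23) · (1 − 1/31) · (1 − 1/727)
       = 822623037 · 958320/1555053 = 506951280.

506951280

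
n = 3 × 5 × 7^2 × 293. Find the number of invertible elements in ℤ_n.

φ(215355) = 215355 · (1 − 1/3) · (1 − 1/5) · (1 − 1/7) · (1 − 1/293)
       = 215355 · 14016/30765 = 98112.

98112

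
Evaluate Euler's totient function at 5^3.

100

φ(125) = 125 · (1 − 1/5)
       = 125 · 4/5 = 100.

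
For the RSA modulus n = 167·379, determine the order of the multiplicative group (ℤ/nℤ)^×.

φ(n) = (p − 1)(q − 1) = (167−1)(379−1) = 166·378 = 62748.

62748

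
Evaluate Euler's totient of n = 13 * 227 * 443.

1198704

φ(1307293) = 1307293 · (1 − 1/13) · (1 − 1/227) · (1 − 1/443)
       = 1307293 · 1198704/1307293 = 1198704.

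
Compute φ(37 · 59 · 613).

1277856

φ(37) = 37 − 1 = 36.
φ(59) = 59 − 1 = 58.
φ(613) = 613 − 1 = 612.
Since φ is multiplicative, φ(1338179) = 36 · 58 · 612 = 1277856.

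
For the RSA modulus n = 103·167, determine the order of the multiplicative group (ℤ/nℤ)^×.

For distinct primes, φ(pq) = (p−1)(q−1) = 102 × 166 = 16932.

16932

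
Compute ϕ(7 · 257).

1536

φ(1799) = 1799 · (1 − 1/7) · (1 − 1/257)
       = 1799 · 1536/1799 = 1536.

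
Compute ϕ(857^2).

733592

φ(734449) = 734449 · (1 − 1/857)
       = 734449 · 856/857 = 733592.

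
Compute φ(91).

91 = 7 · 13.
φ(91) = 91 · (1 − 1/7) · (1 − 1/13)
       = 91 · 72/91 = 72.

72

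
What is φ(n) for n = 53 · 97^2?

φ(498677) = 498677 · (1 − 1/53) · (1 − 1/97)
       = 498677 · 4992/5141 = 484224.

484224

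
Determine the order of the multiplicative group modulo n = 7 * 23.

132

φ(161) = 161 · (1 − 1/7) · (1 − 1/23)
       = 161 · 132/161 = 132.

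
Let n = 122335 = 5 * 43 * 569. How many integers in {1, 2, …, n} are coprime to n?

φ(5) = 5 − 1 = 4.
φ(43) = 43 − 1 = 42.
φ(569) = 569 − 1 = 568.
Multiply: 4 · 42 · 568 = 95424.

95424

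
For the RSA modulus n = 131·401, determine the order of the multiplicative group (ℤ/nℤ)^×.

φ(n) = (p − 1)(q − 1) = (131−1)(401−1) = 130·400 = 52000.

52000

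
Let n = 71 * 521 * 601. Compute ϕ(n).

21840000

φ(71) = 71 − 1 = 70.
φ(521) = 521 − 1 = 520.
φ(601) = 601 − 1 = 600.
Multiply: 70 · 520 · 600 = 21840000.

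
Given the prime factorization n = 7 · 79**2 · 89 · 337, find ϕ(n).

1093188096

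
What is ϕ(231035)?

147840

231035 = 5 · 7^2 · 23 · 41.
φ(5) = 5 − 1 = 4.
φ(7^2) = 7^2 − 7^1 = 49 − 7 = 42.
φ(23) = 23 − 1 = 22.
φ(41) = 41 − 1 = 40.
φ(231035) = 4 × 42 × 22 × 40 = 147840.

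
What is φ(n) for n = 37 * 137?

4896

φ(37) = 37 − 1 = 36.
φ(137) = 137 − 1 = 136.
Multiply: 36 · 136 = 4896.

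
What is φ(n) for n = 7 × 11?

60

φ(7) = 7 − 1 = 6.
φ(11) = 11 − 1 = 10.
Since φ is multiplicative, φ(77) = 6 · 10 = 60.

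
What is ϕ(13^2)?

156

φ(13^2) = 13^2 − 13^1 = 169 − 13 = 156.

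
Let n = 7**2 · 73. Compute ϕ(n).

φ(3577) = 3577 · (1 − 1/7) · (1 − 1/73)
       = 3577 · 432/511 = 3024.

3024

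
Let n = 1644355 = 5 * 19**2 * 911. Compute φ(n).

1244880

φ(5) = 5 − 1 = 4.
φ(19^2) = 19^2 − 19^1 = 361 − 19 = 342.
φ(911) = 911 − 1 = 910.
Multiply: 4 · 342 · 910 = 1244880.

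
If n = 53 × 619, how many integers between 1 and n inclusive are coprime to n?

32136

φ(32807) = 32807 · (1 − 1/53) · (1 − 1/619)
       = 32807 · 32136/32807 = 32136.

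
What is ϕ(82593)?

Prime factorization: 82593 = 3**3 · 7 · 19 · 23.
φ(3^3) = 3^3 − 3^2 = 27 − 9 = 18.
φ(7) = 7 − 1 = 6.
φ(19) = 19 − 1 = 18.
φ(23) = 23 − 1 = 22.
Since φ is multiplicative, φ(82593) = 18 · 6 · 18 · 22 = 42768.

42768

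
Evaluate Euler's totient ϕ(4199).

3456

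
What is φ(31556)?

Prime factorization: 31556 = 2^2 * 7^3 * 23.
φ(2^2) = 2^1·(2−1) = 2·1 = 2.
φ(7^3) = 7^2·(7−1) = 49·6 = 294.
φ(23) = 23 − 1 = 22.
φ(31556) = 2 × 294 × 22 = 12936.

12936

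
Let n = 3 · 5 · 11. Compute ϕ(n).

80

φ(3) = 3 − 1 = 2.
φ(5) = 5 − 1 = 4.
φ(11) = 11 − 1 = 10.
φ(165) = 2 × 4 × 10 = 80.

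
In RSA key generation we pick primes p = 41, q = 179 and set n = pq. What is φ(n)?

φ(41) = 41 − 1 = 40.
φ(179) = 179 − 1 = 178.
Multiply: 40 · 178 = 7120.

7120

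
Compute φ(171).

171 = 3^2 * 19.
φ(3^2) = 3^1·(3−1) = 3·2 = 6.
φ(19) = 19 − 1 = 18.
Since φ is multiplicative, φ(171) = 6 · 18 = 108.

108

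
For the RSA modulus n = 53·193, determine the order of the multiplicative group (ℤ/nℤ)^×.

9984

φ(pq) = (p−1)(q−1) = 52 · 192 = 9984.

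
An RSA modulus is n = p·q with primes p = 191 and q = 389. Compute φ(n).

For distinct primes, φ(pq) = (p−1)(q−1) = 190 × 388 = 73720.

73720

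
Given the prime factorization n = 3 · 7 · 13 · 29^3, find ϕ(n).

3390912

φ(3) = 3 − 1 = 2.
φ(7) = 7 − 1 = 6.
φ(13) = 13 − 1 = 12.
φ(29^3) = 29^2·(29−1) = 841·28 = 23548.
Multiply: 2 · 6 · 12 · 23548 = 3390912.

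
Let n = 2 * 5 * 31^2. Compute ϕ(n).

φ(2) = 2 − 1 = 1.
φ(5) = 5 − 1 = 4.
φ(31^2) = 31^1·(31−1) = 31·30 = 930.
Multiply: 1 · 4 · 930 = 3720.

3720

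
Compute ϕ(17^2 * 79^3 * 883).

φ(125817143293) = 125817143293 · (1 − 1/17) · (1 − 1/79) · (1 − 1/883)
       = 125817143293 · 1100736/1185869 = 116784787392.

116784787392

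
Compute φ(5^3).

φ(5^3) = 5^3 − 5^2 = 125 − 25 = 100.

100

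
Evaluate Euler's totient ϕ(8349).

8349 = 3 × 11^2 × 23.
φ(8349) = 8349 · (1 − 1/3) · (1 − 1/11) · (1 − 1/23)
       = 8349 · 440/759 = 4840.

4840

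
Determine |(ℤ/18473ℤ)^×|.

Factor 18473: 18473 = 7^2 · 13 · 29.
φ(7^2) = 7^2 − 7^1 = 49 − 7 = 42.
φ(13) = 13 − 1 = 12.
φ(29) = 29 − 1 = 28.
Multiply: 42 · 12 · 28 = 14112.

14112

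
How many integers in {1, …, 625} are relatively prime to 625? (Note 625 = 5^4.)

500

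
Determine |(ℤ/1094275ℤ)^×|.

673920

First factor: 1094275 = 5**2 * 7 * 13**2 * 37.
φ(1094275) = 1094275 · (1 − 1/5) · (1 − 1/7) · (1 − 1/13) · (1 − 1/37)
       = 1094275 · 10368/16835 = 673920.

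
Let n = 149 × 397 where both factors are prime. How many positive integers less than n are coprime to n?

58608

For distinct primes, φ(pq) = (p−1)(q−1) = 148 × 396 = 58608.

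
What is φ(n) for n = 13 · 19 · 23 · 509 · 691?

φ(13) = 13 − 1 = 12.
φ(19) = 19 − 1 = 18.
φ(23) = 23 − 1 = 22.
φ(509) = 509 − 1 = 508.
φ(691) = 691 − 1 = 690.
Multiply: 12 · 18 · 22 · 508 · 690 = 1665671040.

1665671040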